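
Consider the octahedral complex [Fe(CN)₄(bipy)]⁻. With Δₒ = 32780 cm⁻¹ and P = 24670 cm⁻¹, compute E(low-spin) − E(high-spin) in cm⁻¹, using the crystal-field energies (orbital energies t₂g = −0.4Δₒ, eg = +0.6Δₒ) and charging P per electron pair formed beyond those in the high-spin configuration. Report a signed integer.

Ligand charges: 4×(-1) from CN⁻ and 1×(+0) from bipy sum to -4; with overall charge -1, Fe is +3.
Fe sits in group 8; removing 3 electrons leaves Fe³⁺ with 8 − 3 = 5 d electrons.
High-spin: t₂g³ eg², CFSE = 0.0Δₒ = 0 cm⁻¹.
Low-spin: t₂g⁵ eg⁰, orbital CFSE = -2.0Δₒ = -65560 cm⁻¹; plus 2 excess pairs × P = +49340 cm⁻¹; total -16220 cm⁻¹.
E(LS) − E(HS) = -16220 − (0) = -16220 cm⁻¹.

-16220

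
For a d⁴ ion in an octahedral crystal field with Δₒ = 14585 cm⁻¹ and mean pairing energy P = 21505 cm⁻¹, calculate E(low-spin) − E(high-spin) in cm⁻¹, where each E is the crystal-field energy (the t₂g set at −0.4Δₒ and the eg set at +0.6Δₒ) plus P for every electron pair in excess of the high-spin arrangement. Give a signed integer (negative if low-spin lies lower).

6920

High-spin d⁴ fills as t₂g³ eg¹ with CFSE 3(−0.4) + 1(+0.6) = -0.6Δₒ = -8751 cm⁻¹.
Low-spin t₂g⁴ eg⁰ gives -1.6Δₒ = -23336 cm⁻¹, but forming 1 extra pair costs 1P = 21505 cm⁻¹, so E(LS) = -23336 + 21505 = -1831 cm⁻¹.
The difference is -1831 − (-8751) = 6920 cm⁻¹, so high-spin lies lower.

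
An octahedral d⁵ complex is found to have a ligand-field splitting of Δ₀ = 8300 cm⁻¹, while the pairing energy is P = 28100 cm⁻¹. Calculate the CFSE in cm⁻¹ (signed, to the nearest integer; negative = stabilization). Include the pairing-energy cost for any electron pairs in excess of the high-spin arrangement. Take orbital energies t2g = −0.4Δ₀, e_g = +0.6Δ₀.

With Δ₀ < P the complex is high-spin.
That gives t2g^3 e_g^2.
Orbital CFSE = 0.0Δ₀ = 0.0 × 8300 = 0 cm⁻¹.
High-spin has no excess pairs, so no pairing correction applies.

0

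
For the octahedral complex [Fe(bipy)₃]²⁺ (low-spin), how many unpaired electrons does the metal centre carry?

bipy is neutral, so the +2 overall charge sits on Fe: oxidation state +2.
Fe is in group 8, so Fe²⁺ is d⁶ (8 − 2 = 6).
Configuration: t₂g⁶ eg⁰, giving 0 unpaired electrons.

0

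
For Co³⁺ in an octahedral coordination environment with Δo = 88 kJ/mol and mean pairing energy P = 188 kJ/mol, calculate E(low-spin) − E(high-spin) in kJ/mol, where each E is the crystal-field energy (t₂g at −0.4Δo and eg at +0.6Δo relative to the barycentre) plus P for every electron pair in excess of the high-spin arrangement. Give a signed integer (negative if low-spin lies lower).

Group 9 minus oxidation state +3 gives a d⁶ configuration for Co³⁺.
High-spin: t₂g⁴ eg², CFSE = -0.4Δo = -35 kJ/mol.
Low-spin: t₂g⁶ eg⁰, orbital CFSE = -2.4Δo = -211 kJ/mol; plus 2 excess pairs × P = +376 kJ/mol; total 165 kJ/mol.
The difference is 165 − (-35) = 200 kJ/mol, so high-spin lies lower.

200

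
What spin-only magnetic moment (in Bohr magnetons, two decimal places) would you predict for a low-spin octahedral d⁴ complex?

2.83 Bohr magnetons

Configuration: t₂g⁴ eg⁰ → 2 unpaired electrons.
μ(spin-only) = √[2(2+2)] = √8 ≈ 2.83 Bohr magnetons.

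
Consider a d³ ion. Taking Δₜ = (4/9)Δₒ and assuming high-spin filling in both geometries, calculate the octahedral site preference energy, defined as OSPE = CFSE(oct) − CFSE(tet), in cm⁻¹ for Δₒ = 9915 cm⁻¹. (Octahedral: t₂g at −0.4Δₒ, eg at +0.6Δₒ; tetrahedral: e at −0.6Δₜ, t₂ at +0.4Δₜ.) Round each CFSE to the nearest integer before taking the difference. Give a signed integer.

-8373

In an octahedral site d³ (HS) is t₂g³ eg⁰, giving CFSE(oct) = -1.2Δₒ = -11898 cm⁻¹.
In a tetrahedral site the filling is e² t₂¹: CFSE(tet) = -0.8Δₜ = -0.8 × (4/9)(9915) = -3525 cm⁻¹.
OSPE = -11898 − (-3525) = -8373 cm⁻¹.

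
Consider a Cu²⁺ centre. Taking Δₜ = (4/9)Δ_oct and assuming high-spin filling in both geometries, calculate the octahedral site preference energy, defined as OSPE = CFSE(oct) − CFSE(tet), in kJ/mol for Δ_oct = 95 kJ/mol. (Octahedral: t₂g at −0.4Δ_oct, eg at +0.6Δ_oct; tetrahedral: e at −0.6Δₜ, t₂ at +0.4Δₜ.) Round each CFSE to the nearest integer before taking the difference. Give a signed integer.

Cu is in group 11, so Cu²⁺ is d⁹ (11 − 2 = 9).
In an octahedral site d⁹ (HS) is t2g^6 e_g^3, giving CFSE(oct) = -0.6Δ_oct = -57 kJ/mol.
Tetrahedral: e^4 t2^5, CFSE = 4(−0.6) + 5(+0.4) = -0.4Δₜ = -0.4 × (4/9) × 95 = -17 kJ/mol.
OSPE = -57 − (-17) = -40 kJ/mol.

-40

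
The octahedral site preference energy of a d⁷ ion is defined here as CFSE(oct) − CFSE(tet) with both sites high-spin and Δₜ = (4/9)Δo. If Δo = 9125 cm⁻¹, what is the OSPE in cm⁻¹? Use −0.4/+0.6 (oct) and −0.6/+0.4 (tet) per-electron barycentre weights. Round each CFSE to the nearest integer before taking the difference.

-2433

Octahedral (high-spin): t₂g⁵ eg², CFSE = 5(−0.4) + 2(+0.6) = -0.8Δo = -0.8 × 9125 = -7300 cm⁻¹.
Tetrahedral e⁴ t₂³ gives -1.2Δₜ = -1.2 × (4/9) × 9125 = -4867 cm⁻¹.
OSPE = CFSE(oct) − CFSE(tet) = -7300 − (-4867) = -2433 cm⁻¹.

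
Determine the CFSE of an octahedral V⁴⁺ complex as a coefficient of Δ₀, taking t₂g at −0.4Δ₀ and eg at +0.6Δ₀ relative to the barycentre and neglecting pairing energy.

V is in group 5, so V⁴⁺ is d¹ (5 − 4 = 1).
Configuration: t₂g¹ eg⁰.
CFSE = 1(-0.4Δ₀) + 0(0.6Δ₀) = -0.4Δ₀ + 0.0Δ₀ = -0.4Δ₀.

-0.4 Δ₀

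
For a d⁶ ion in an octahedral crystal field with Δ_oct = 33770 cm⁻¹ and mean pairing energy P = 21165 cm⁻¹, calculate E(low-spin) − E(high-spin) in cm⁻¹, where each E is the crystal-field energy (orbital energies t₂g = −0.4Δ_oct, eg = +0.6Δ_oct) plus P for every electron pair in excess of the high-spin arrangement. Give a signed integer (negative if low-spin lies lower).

In the high-spin limit (t₂g⁴ eg²) the orbital term is -0.4Δ_oct = -13508 cm⁻¹, with no excess pairing.
Low-spin: t₂g⁶ eg⁰, orbital CFSE = -2.4Δ_oct = -81048 cm⁻¹; plus 2 excess pairs × P = +42330 cm⁻¹; total -38718 cm⁻¹.
Thus E(LS) − E(HS) = -25210 cm⁻¹.

-25210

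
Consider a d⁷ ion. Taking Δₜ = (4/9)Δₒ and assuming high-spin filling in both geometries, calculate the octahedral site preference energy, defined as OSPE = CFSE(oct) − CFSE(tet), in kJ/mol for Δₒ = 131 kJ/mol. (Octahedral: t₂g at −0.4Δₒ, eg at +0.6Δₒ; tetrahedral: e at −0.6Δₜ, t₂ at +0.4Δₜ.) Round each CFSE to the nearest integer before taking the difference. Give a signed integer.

Octahedral (high-spin): t₂g⁵ eg², CFSE = 5(−0.4) + 2(+0.6) = -0.8Δₒ = -0.8 × 131 = -105 kJ/mol.
In a tetrahedral site the filling is e⁴ t₂³: CFSE(tet) = -1.2Δₜ = -1.2 × (4/9)(131) = -70 kJ/mol.
OSPE = -105 − (-70) = -35 kJ/mol.

-35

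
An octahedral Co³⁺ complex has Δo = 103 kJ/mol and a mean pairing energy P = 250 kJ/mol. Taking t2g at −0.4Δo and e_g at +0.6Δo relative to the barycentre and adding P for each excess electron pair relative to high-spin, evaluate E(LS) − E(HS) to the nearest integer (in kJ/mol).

294

Co sits in group 9; removing 3 electrons leaves Co³⁺ with 9 − 3 = 6 d electrons.
In the high-spin limit (t2g^4 e_g^2) the orbital term is -0.4Δo = -41 kJ/mol, with no excess pairing.
Low-spin: t2g^6 e_g^0, orbital CFSE = -2.4Δo = -247 kJ/mol; plus 2 excess pairs × P = +500 kJ/mol; total 253 kJ/mol.
The difference is 253 − (-41) = 294 kJ/mol, so high-spin lies lower.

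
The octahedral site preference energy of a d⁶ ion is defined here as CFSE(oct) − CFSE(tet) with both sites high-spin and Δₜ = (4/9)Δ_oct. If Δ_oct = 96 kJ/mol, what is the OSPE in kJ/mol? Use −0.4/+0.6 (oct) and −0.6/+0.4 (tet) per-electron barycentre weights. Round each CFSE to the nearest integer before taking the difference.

Octahedral (high-spin): t₂g⁴ eg², CFSE = 4(−0.4) + 2(+0.6) = -0.4Δ_oct = -0.4 × 96 = -38 kJ/mol.
In a tetrahedral site the filling is e³ t₂³: CFSE(tet) = -0.6Δₜ = -0.6 × (4/9)(96) = -26 kJ/mol.
Subtracting, OSPE = -38 − (-26) = -12 kJ/mol.

-12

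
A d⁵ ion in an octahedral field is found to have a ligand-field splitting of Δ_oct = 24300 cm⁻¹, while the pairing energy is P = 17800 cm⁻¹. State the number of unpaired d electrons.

1

Δ_oct > P, so pairing is preferred: the ground state is low-spin.
Filling d⁵ accordingly: t₂g⁵ eg⁰.
Unpaired electrons: 1.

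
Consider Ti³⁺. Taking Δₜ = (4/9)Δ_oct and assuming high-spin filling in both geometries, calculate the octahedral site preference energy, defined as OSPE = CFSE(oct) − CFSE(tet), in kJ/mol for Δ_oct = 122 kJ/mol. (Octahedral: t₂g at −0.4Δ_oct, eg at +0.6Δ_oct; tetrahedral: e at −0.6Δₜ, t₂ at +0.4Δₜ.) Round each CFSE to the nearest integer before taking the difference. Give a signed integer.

Ti is in group 4, so Ti³⁺ is d¹ (4 − 3 = 1).
In an octahedral site d¹ (HS) is t₂g¹ eg⁰, giving CFSE(oct) = -0.4Δ_oct = -49 kJ/mol.
In a tetrahedral site the filling is e¹ t₂⁰: CFSE(tet) = -0.6Δₜ = -0.6 × (4/9)(122) = -33 kJ/mol.
OSPE = CFSE(oct) − CFSE(tet) = -49 − (-33) = -16 kJ/mol.

-16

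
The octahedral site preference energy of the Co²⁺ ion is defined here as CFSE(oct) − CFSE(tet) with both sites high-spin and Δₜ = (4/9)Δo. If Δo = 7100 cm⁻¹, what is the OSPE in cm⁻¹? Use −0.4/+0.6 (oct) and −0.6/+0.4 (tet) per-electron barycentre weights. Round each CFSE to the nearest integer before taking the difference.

-1893

Group 9 minus oxidation state +2 gives a d⁷ configuration for Co²⁺.
Octahedral (high-spin): t₂g⁵ eg², CFSE = 5(−0.4) + 2(+0.6) = -0.8Δo = -0.8 × 7100 = -5680 cm⁻¹.
Tetrahedral: e⁴ t₂³, CFSE = 4(−0.6) + 3(+0.4) = -1.2Δₜ = -1.2 × (4/9) × 7100 = -3787 cm⁻¹.
Subtracting, OSPE = -5680 − (-3787) = -1893 cm⁻¹.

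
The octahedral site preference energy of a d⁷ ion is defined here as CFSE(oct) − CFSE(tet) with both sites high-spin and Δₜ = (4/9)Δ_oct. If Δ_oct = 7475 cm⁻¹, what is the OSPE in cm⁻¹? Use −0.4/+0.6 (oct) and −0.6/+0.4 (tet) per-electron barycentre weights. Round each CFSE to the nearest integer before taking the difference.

-1993

In an octahedral site d⁷ (HS) is t2g^5 e_g^2, giving CFSE(oct) = -0.8Δ_oct = -5980 cm⁻¹.
In a tetrahedral site the filling is e^4 t2^3: CFSE(tet) = -1.2Δₜ = -1.2 × (4/9)(7475) = -3987 cm⁻¹.
OSPE = CFSE(oct) − CFSE(tet) = -5980 − (-3987) = -1993 cm⁻¹.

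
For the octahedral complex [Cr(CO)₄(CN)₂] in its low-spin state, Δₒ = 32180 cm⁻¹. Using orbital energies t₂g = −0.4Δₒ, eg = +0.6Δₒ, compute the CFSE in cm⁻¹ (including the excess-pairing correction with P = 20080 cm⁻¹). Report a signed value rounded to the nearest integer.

-31408

Ligand charges: 4×(+0) from CO and 2×(-1) from CN⁻ sum to -2; with overall charge +0, Cr is +2.
Cr is in group 6, so Cr²⁺ is d⁴ (6 − 2 = 4).
The d⁴ electrons fill as t₂g⁴ eg⁰.
The orbital stabilization is -1.6Δₒ = -1.6 × 32180 = -51488 cm⁻¹.
High-spin d⁴ would be t₂g³ eg¹ with 0 pairs; low-spin has 1, so 1 excess pair costs +1P = +20080 cm⁻¹.
Net CFSE = -51488 + 20080 = -31408 cm⁻¹.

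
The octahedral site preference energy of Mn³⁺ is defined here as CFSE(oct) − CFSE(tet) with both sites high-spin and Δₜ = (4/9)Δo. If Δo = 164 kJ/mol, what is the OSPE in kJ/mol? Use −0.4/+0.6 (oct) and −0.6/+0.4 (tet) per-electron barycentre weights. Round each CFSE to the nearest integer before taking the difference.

Mn is in group 7, so Mn³⁺ is d⁴ (7 − 3 = 4).
Octahedral (high-spin): t₂g³ eg¹, CFSE = 3(−0.4) + 1(+0.6) = -0.6Δo = -0.6 × 164 = -98 kJ/mol.
Tetrahedral: e² t₂², CFSE = 2(−0.6) + 2(+0.4) = -0.4Δₜ = -0.4 × (4/9) × 164 = -29 kJ/mol.
OSPE = -98 − (-29) = -69 kJ/mol.

-69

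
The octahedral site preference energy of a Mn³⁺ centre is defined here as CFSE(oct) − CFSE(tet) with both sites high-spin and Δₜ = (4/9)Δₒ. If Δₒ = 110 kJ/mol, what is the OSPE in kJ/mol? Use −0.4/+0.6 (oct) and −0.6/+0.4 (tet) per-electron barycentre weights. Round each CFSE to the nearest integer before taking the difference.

-46

Group 7 minus oxidation state +3 gives a d⁴ configuration for Mn³⁺.
Octahedral (high-spin): t₂g³ eg¹, CFSE = 3(−0.4) + 1(+0.6) = -0.6Δₒ = -0.6 × 110 = -66 kJ/mol.
In a tetrahedral site the filling is e² t₂²: CFSE(tet) = -0.4Δₜ = -0.4 × (4/9)(110) = -20 kJ/mol.
OSPE = -66 − (-20) = -46 kJ/mol.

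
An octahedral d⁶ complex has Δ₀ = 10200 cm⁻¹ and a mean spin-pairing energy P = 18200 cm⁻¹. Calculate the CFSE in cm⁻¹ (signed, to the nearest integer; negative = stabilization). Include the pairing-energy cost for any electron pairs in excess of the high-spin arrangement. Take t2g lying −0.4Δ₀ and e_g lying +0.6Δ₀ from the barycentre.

-4080

With Δ₀ < P the complex is high-spin.
That gives t2g^4 e_g^2.
Orbital CFSE = -0.4Δ₀ = -0.4 × 10200 = -4080 cm⁻¹.
High-spin has no excess pairs, so no pairing correction applies.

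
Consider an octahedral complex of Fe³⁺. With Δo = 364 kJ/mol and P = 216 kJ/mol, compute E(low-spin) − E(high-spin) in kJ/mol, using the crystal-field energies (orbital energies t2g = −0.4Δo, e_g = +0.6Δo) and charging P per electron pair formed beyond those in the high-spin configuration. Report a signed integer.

-296

Fe sits in group 8; removing 3 electrons leaves Fe³⁺ with 8 − 3 = 5 d electrons.
High-spin: t2g^3 e_g^2, CFSE = 0.0Δo = 0 kJ/mol.
For low-spin the configuration is t2g^5 e_g^0: orbital energy -2.0 × 364 = -728 kJ/mol, and 2 additional pairs relative to high-spin add 432 kJ/mol, giving -296 kJ/mol.
Thus E(LS) − E(HS) = -296 kJ/mol.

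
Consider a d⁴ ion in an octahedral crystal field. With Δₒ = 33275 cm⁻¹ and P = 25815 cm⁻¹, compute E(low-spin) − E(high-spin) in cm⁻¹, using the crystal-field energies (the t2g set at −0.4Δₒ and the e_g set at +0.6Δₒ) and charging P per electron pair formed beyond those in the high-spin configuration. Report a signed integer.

In the high-spin limit (t2g^3 e_g^1) the orbital term is -0.6Δₒ = -19965 cm⁻¹, with no excess pairing.
For low-spin the configuration is t2g^4 e_g^0: orbital energy -1.6 × 33275 = -53240 cm⁻¹, and 1 additional pair relative to high-spin adds 25815 cm⁻¹, giving -27425 cm⁻¹.
The difference is -27425 − (-19965) = -7460 cm⁻¹, so low-spin lies lower.

-7460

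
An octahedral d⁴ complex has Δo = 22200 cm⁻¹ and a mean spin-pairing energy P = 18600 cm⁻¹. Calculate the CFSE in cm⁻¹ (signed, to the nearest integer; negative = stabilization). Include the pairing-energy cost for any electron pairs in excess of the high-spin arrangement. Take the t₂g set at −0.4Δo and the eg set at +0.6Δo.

-16920

Δo > P, so pairing is preferred: the ground state is low-spin.
Filling d⁴ accordingly: t₂g⁴ eg⁰.
Orbital CFSE = -1.6Δo = -1.6 × 22200 = -35520 cm⁻¹.
Excess pairs vs high-spin: 1 − 0 = 1; pairing cost = +18600 cm⁻¹.
Net CFSE = -35520 + 18600 = -16920 cm⁻¹.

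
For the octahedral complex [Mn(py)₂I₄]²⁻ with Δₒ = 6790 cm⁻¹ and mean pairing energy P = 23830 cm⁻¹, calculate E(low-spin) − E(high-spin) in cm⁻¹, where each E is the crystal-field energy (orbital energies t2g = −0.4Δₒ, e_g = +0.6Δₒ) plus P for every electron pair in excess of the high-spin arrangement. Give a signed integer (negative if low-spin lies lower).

34080

Ligand charges: 2×(+0) from py and 4×(-1) from I⁻ sum to -4; with overall charge -2, Mn is +2.
Mn sits in group 7; removing 2 electrons leaves Mn²⁺ with 7 − 2 = 5 d electrons.
In the high-spin limit (t2g^3 e_g^2) the orbital term is 0.0Δₒ = 0 cm⁻¹, with no excess pairing.
Low-spin t2g^5 e_g^0 gives -2.0Δₒ = -13580 cm⁻¹, but forming 2 extra pairs costs 2P = 47660 cm⁻¹, so E(LS) = -13580 + 47660 = 34080 cm⁻¹.
The difference is 34080 − (0) = 34080 cm⁻¹, so high-spin lies lower.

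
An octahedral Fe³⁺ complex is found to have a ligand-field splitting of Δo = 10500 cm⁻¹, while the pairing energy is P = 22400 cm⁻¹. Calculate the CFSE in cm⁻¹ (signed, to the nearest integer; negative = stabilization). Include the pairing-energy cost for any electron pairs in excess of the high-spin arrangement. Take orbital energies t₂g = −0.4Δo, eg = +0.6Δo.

0

Fe sits in group 8; removing 3 electrons leaves Fe³⁺ with 8 − 3 = 5 d electrons.
Since Δo = 10500 cm⁻¹ < P = 22400 cm⁻¹, the complex adopts the high-spin configuration.
Configuration: t₂g³ eg².
Orbital CFSE = 0.0Δo = 0.0 × 10500 = 0 cm⁻¹.
High-spin has no excess pairs, so no pairing correction applies.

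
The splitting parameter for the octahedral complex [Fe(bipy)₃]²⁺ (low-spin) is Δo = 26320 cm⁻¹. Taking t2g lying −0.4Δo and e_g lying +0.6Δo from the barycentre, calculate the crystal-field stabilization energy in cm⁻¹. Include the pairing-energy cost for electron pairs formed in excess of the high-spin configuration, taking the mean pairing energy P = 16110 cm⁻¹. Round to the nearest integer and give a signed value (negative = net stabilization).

bipy is neutral, so the +2 overall charge sits on Fe: oxidation state +2.
Fe²⁺: group 8, so d-count = 8 − 2 = 6.
The d⁶ electrons fill as t2g^6 e_g^0.
Orbital CFSE = 6(-0.4) + 0(0.6) = -2.4Δo = -2.4 × 26320 = -63168 cm⁻¹.
Pairing penalty: 3 pairs vs 1 in the high-spin reference → 2 extra × P = 32220 cm⁻¹.
Combining: -63168 + 32220 = -30948 cm⁻¹.

-30948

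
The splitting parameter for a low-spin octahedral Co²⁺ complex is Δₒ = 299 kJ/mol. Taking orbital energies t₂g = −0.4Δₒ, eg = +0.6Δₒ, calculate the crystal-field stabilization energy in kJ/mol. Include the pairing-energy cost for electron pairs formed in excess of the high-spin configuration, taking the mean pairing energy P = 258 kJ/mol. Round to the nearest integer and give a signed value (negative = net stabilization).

Co sits in group 9; removing 2 electrons leaves Co²⁺ with 9 − 2 = 7 d electrons.
The d⁷ electrons fill as t₂g⁶ eg¹.
CFSE(orbital) = 6×(-0.4Δₒ) + 1×(0.6Δₒ) = -1.8Δₒ; with Δₒ = 299 kJ/mol that is -538 kJ/mol.
Relative to high-spin t₂g⁵ eg² (2 paired), the low-spin configuration has 1 additional pair, contributing +1 × 258 = +258 kJ/mol.
Overall CFSE = -538 + 258 = -280 kJ/mol.

-280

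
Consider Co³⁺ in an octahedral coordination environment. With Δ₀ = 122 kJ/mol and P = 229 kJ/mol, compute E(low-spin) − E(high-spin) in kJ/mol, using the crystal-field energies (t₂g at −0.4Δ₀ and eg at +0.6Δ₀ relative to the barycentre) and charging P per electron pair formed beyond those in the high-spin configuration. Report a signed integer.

Group 9 minus oxidation state +3 gives a d⁶ configuration for Co³⁺.
In the high-spin limit (t₂g⁴ eg²) the orbital term is -0.4Δ₀ = -49 kJ/mol, with no excess pairing.
Low-spin t₂g⁶ eg⁰ gives -2.4Δ₀ = -293 kJ/mol, but forming 2 extra pairs costs 2P = 458 kJ/mol, so E(LS) = -293 + 458 = 165 kJ/mol.
Thus E(LS) − E(HS) = 214 kJ/mol.

214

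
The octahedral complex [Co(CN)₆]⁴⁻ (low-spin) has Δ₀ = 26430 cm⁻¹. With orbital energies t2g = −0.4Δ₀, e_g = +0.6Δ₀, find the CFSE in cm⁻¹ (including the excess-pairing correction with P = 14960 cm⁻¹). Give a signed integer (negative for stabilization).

Each CN⁻ contributes -1; 6 × (-1) = -6. With overall charge -4, Co is in the +2 oxidation state.
Co²⁺: group 9, so d-count = 9 − 2 = 7.
Electron filling gives t2g^6 e_g^1.
Orbital CFSE = 6(-0.4) + 1(0.6) = -1.8Δ₀ = -1.8 × 26430 = -47574 cm⁻¹.
Relative to high-spin t2g^5 e_g^2 (2 paired), the low-spin configuration has 1 additional pair, contributing +1 × 14960 = +14960 cm⁻¹.
Net CFSE = -47574 + 14960 = -32614 cm⁻¹.

-32614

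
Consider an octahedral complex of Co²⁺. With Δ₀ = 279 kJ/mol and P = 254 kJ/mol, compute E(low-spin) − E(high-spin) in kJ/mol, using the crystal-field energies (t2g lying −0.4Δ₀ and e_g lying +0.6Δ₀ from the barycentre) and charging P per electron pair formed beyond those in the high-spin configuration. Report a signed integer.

Co sits in group 9; removing 2 electrons leaves Co²⁺ with 9 − 2 = 7 d electrons.
High-spin d⁷ fills as t2g^5 e_g^2 with CFSE 5(−0.4) + 2(+0.6) = -0.8Δ₀ = -223 kJ/mol.
For low-spin the configuration is t2g^6 e_g^1: orbital energy -1.8 × 279 = -502 kJ/mol, and 1 additional pair relative to high-spin adds 254 kJ/mol, giving -248 kJ/mol.
Thus E(LS) − E(HS) = -25 kJ/mol.

-25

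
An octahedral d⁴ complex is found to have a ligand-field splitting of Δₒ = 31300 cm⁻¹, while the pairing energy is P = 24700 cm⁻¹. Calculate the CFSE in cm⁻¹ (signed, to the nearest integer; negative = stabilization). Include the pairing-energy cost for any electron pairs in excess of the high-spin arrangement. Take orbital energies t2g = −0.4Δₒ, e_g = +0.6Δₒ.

With Δₒ > P the complex is low-spin.
That gives t2g^4 e_g^0.
Orbital CFSE = -1.6Δₒ = -1.6 × 31300 = -50080 cm⁻¹.
Excess pairs vs high-spin: 1 − 0 = 1; pairing cost = +24700 cm⁻¹.
Net CFSE = -50080 + 24700 = -25380 cm⁻¹.

-25380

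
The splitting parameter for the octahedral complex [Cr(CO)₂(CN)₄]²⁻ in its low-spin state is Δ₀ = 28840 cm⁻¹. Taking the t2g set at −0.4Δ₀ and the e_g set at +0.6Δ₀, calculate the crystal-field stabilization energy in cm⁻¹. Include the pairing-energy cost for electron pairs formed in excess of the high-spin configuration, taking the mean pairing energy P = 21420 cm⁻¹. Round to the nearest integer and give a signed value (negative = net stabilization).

Ligand charges: 2×(+0) from CO and 4×(-1) from CN⁻ sum to -4; with overall charge -2, Cr is +2.
Cr²⁺: group 6, so d-count = 6 − 2 = 4.
The d⁴ electrons fill as t2g^4 e_g^0.
CFSE(orbital) = 4×(-0.4Δ₀) + 0×(0.6Δ₀) = -1.6Δ₀; with Δ₀ = 28840 cm⁻¹ that is -46144 cm⁻¹.
Relative to high-spin t2g^3 e_g^1 (0 paired), the low-spin configuration has 1 additional pair, contributing +1 × 21420 = +21420 cm⁻¹.
Combining: -46144 + 21420 = -24724 cm⁻¹.

-24724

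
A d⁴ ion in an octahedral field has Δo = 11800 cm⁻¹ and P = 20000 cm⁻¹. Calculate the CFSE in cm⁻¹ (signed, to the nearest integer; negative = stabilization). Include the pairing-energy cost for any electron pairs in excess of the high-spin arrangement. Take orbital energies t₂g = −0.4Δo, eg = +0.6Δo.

Here Δo < P (11800 < 20000), so the high-spin state is favoured.
Filling d⁴ accordingly: t₂g³ eg¹.
Orbital CFSE = -0.6Δo = -0.6 × 11800 = -7080 cm⁻¹.
High-spin has no excess pairs, so no pairing correction applies.

-7080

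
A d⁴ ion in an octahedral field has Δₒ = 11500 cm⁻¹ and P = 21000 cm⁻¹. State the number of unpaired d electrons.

4

Δₒ < P, so pairing is avoided: the ground state is high-spin.
That gives t₂g³ eg¹.
Unpaired electrons: 4.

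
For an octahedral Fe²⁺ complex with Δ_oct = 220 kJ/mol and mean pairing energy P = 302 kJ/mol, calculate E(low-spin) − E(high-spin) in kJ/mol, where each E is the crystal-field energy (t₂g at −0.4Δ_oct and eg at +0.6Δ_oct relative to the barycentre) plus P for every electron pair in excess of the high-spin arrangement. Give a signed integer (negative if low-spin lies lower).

Group 8 minus oxidation state +2 gives a d⁶ configuration for Fe²⁺.
High-spin: t₂g⁴ eg², CFSE = -0.4Δ_oct = -88 kJ/mol.
For low-spin the configuration is t₂g⁶ eg⁰: orbital energy -2.4 × 220 = -528 kJ/mol, and 2 additional pairs relative to high-spin add 604 kJ/mol, giving 76 kJ/mol.
The difference is 76 − (-88) = 164 kJ/mol, so high-spin lies lower.

164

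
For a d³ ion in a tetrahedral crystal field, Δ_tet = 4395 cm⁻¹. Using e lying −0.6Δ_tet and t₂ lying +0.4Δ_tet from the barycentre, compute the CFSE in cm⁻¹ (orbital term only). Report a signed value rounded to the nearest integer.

Tetrahedral splitting is small, so the complex is high-spin.
Electron filling gives e² t₂¹.
Orbital CFSE = 2(-0.6) + 1(0.4) = -0.8Δ_tet = -0.8 × 4395 = -3516 cm⁻¹.

-3516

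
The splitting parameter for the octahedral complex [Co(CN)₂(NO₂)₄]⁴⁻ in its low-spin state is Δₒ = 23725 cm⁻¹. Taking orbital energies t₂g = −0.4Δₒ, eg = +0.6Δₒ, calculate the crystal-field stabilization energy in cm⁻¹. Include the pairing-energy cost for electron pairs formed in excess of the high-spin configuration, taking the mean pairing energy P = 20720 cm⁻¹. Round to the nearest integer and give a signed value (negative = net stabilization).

Ligand charges: 2×(-1) from CN⁻ and 4×(-1) from NO₂⁻ sum to -6; with overall charge -4, Co is +2.
Group 9 minus oxidation state +2 gives a d⁷ configuration for Co²⁺.
Configuration: t₂g⁶ eg¹.
Orbital CFSE = 6(-0.4) + 1(0.6) = -1.8Δₒ = -1.8 × 23725 = -42705 cm⁻¹.
High-spin d⁷ would be t₂g⁵ eg² with 2 pairs; low-spin has 3, so 1 excess pair costs +1P = +20720 cm⁻¹.
Net CFSE = -42705 + 20720 = -21985 cm⁻¹.

-21985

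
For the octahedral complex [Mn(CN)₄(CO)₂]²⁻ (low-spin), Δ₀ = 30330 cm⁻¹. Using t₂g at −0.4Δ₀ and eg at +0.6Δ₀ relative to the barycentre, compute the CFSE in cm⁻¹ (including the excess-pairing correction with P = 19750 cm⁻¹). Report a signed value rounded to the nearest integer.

-21160

Ligand charges: 4×(-1) from CN⁻ and 2×(+0) from CO sum to -4; with overall charge -2, Mn is +2.
Group 7 minus oxidation state +2 gives a d⁵ configuration for Mn²⁺.
Electron filling gives t₂g⁵ eg⁰.
The orbital stabilization is -2.0Δ₀ = -2.0 × 30330 = -60660 cm⁻¹.
Relative to high-spin t₂g³ eg² (0 paired), the low-spin configuration has 2 additional pairs, contributing +2 × 19750 = +39500 cm⁻¹.
Net CFSE = -60660 + 39500 = -21160 cm⁻¹.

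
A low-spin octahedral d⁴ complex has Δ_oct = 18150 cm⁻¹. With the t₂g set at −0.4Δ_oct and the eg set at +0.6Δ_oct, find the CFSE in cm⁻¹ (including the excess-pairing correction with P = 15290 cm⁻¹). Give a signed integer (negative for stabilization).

-13750

The d⁴ electrons fill as t₂g⁴ eg⁰.
CFSE(orbital) = 4×(-0.4Δ_oct) + 0×(0.6Δ_oct) = -1.6Δ_oct; with Δ_oct = 18150 cm⁻¹ that is -29040 cm⁻¹.
High-spin d⁴ would be t₂g³ eg¹ with 0 pairs; low-spin has 1, so 1 excess pair costs +1P = +15290 cm⁻¹.
Combining: -29040 + 15290 = -13750 cm⁻¹.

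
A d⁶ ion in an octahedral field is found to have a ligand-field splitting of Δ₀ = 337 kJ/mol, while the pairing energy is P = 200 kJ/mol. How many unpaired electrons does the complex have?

With Δ₀ > P the complex is low-spin.
Configuration: t₂g⁶ eg⁰.
Unpaired electrons: 0.

0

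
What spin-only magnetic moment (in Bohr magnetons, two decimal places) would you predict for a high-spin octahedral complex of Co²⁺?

3.87 Bohr magnetons

Co is in group 9, so Co²⁺ is d⁷ (9 − 2 = 7).
Configuration: t2g^5 e_g^2 → 3 unpaired electrons.
μ(spin-only) = √[3(3+2)] = √15 ≈ 3.87 Bohr magnetons.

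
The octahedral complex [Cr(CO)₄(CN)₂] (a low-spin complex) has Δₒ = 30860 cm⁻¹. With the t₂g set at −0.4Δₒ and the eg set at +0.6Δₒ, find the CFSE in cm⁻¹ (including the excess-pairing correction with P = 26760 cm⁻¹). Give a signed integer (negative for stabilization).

Ligand charges: 4×(+0) from CO and 2×(-1) from CN⁻ sum to -2; with overall charge +0, Cr is +2.
Group 6 minus oxidation state +2 gives a d⁴ configuration for Cr²⁺.
The d⁴ electrons fill as t₂g⁴ eg⁰.
The orbital stabilization is -1.6Δₒ = -1.6 × 30860 = -49376 cm⁻¹.
High-spin d⁴ would be t₂g³ eg¹ with 0 pairs; low-spin has 1, so 1 excess pair costs +1P = +26760 cm⁻¹.
Combining: -49376 + 26760 = -22616 cm⁻¹.

-22616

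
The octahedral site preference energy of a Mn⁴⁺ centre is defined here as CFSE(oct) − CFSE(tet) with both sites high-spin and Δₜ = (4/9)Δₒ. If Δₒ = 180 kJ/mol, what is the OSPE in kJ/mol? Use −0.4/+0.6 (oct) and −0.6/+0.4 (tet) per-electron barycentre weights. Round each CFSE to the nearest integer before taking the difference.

Mn⁴⁺: group 7, so d-count = 7 − 4 = 3.
In an octahedral site d³ (HS) is t2g^3 e_g^0, giving CFSE(oct) = -1.2Δₒ = -216 kJ/mol.
Tetrahedral e^2 t2^1 gives -0.8Δₜ = -0.8 × (4/9) × 180 = -64 kJ/mol.
Subtracting, OSPE = -216 − (-64) = -152 kJ/mol.

-152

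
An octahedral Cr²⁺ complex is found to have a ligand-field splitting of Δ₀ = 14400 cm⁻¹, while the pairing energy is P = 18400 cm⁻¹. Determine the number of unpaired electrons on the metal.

4

Cr is in group 6, so Cr²⁺ is d⁴ (6 − 2 = 4).
Δ₀ < P, so pairing is avoided: the ground state is high-spin.
Filling d⁴ accordingly: t₂g³ eg¹.
Unpaired electrons: 4.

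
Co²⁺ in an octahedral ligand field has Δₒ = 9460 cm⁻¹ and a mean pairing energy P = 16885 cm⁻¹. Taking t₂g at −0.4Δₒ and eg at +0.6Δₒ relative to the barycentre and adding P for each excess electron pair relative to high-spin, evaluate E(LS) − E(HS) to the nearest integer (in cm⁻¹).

7425

Co is in group 9, so Co²⁺ is d⁷ (9 − 2 = 7).
In the high-spin limit (t₂g⁵ eg²) the orbital term is -0.8Δₒ = -7568 cm⁻¹, with no excess pairing.
Low-spin: t₂g⁶ eg¹, orbital CFSE = -1.8Δₒ = -17028 cm⁻¹; plus 1 excess pair × P = +16885 cm⁻¹; total -143 cm⁻¹.
Thus E(LS) − E(HS) = 7425 cm⁻¹.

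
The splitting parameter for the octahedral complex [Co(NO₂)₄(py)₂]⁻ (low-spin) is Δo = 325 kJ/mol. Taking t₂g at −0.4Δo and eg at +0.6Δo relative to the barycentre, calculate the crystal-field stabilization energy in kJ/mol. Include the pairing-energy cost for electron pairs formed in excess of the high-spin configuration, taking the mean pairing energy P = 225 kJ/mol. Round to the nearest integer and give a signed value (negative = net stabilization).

-330

Ligand charges: 4×(-1) from NO₂⁻ and 2×(+0) from py sum to -4; with overall charge -1, Co is +3.
Co³⁺: group 9, so d-count = 9 − 3 = 6.
Configuration: t₂g⁶ eg⁰.
The orbital stabilization is -2.4Δo = -2.4 × 325 = -780 kJ/mol.
High-spin d⁶ would be t₂g⁴ eg² with 1 pair; low-spin has 3, so 2 excess pairs cost +2P = +450 kJ/mol.
Combining: -780 + 450 = -330 kJ/mol.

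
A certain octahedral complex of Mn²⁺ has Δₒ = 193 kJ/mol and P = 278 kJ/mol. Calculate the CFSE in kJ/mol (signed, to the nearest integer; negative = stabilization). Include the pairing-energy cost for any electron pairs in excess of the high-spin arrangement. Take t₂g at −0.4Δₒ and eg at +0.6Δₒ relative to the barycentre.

Mn is in group 7, so Mn²⁺ is d⁵ (7 − 2 = 5).
Since Δₒ = 193 kJ/mol < P = 278 kJ/mol, the complex adopts the high-spin configuration.
Filling d⁵ accordingly: t₂g³ eg².
Orbital CFSE = 0.0Δₒ = 0.0 × 193 = 0 kJ/mol.
High-spin has no excess pairs, so no pairing correction applies.

0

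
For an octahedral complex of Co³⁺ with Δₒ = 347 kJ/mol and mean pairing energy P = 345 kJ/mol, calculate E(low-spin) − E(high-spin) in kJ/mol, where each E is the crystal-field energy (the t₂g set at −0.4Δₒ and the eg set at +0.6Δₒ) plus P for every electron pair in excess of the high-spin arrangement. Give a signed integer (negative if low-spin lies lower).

Co³⁺: group 9, so d-count = 9 − 3 = 6.
High-spin d⁶ fills as t₂g⁴ eg² with CFSE 4(−0.4) + 2(+0.6) = -0.4Δₒ = -139 kJ/mol.
For low-spin the configuration is t₂g⁶ eg⁰: orbital energy -2.4 × 347 = -833 kJ/mol, and 2 additional pairs relative to high-spin add 690 kJ/mol, giving -143 kJ/mol.
E(LS) − E(HS) = -143 − (-139) = -4 kJ/mol.

-4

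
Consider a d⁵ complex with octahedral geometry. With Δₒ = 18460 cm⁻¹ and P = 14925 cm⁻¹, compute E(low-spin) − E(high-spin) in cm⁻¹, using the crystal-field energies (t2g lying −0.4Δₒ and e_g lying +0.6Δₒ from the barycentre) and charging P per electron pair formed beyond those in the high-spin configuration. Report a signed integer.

-7070

High-spin d⁵ fills as t2g^3 e_g^2 with CFSE 3(−0.4) + 2(+0.6) = 0.0Δₒ = 0 cm⁻¹.
Low-spin t2g^5 e_g^0 gives -2.0Δₒ = -36920 cm⁻¹, but forming 2 extra pairs costs 2P = 29850 cm⁻¹, so E(LS) = -36920 + 29850 = -7070 cm⁻¹.
Thus E(LS) − E(HS) = -7070 cm⁻¹.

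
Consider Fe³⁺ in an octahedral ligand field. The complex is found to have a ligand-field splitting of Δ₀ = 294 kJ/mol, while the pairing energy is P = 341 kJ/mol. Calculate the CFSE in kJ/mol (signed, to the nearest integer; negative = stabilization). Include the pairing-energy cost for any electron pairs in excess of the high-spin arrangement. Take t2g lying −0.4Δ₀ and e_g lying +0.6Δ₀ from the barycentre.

Fe is in group 8, so Fe³⁺ is d⁵ (8 − 3 = 5).
With Δ₀ < P the complex is high-spin.
Configuration: t2g^3 e_g^2.
Orbital CFSE = 0.0Δ₀ = 0.0 × 294 = 0 kJ/mol.
High-spin has no excess pairs, so no pairing correction applies.

0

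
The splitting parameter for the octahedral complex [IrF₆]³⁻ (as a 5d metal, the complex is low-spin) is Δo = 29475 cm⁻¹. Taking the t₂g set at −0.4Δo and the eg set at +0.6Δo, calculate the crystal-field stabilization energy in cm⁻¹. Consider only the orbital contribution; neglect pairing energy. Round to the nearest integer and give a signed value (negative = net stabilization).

-70740

Each F⁻ contributes -1; 6 × (-1) = -6. With overall charge -3, Ir is in the +3 oxidation state.
Ir sits in group 9; removing 3 electrons leaves Ir³⁺ with 9 − 3 = 6 d electrons.
The d⁶ electrons fill as t₂g⁶ eg⁰.
The orbital stabilization is -2.4Δo = -2.4 × 29475 = -70740 cm⁻¹.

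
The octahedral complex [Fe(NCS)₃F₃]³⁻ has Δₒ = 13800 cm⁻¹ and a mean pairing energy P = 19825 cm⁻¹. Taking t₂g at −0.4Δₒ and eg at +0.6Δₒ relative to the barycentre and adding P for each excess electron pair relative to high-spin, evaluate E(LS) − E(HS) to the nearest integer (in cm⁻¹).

12050

Ligand charges: 3×(-1) from NCS⁻ and 3×(-1) from F⁻ sum to -6; with overall charge -3, Fe is +3.
Fe³⁺: group 8, so d-count = 8 − 3 = 5.
In the high-spin limit (t₂g³ eg²) the orbital term is 0.0Δₒ = 0 cm⁻¹, with no excess pairing.
Low-spin: t₂g⁵ eg⁰, orbital CFSE = -2.0Δₒ = -27600 cm⁻¹; plus 2 excess pairs × P = +39650 cm⁻¹; total 12050 cm⁻¹.
The difference is 12050 − (0) = 12050 cm⁻¹, so high-spin lies lower.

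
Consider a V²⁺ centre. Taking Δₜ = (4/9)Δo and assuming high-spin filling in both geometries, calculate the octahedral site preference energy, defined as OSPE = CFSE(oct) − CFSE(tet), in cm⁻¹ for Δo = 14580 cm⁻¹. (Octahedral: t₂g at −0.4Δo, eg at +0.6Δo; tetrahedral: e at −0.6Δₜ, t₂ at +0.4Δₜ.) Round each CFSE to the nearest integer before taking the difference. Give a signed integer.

-12312

V sits in group 5; removing 2 electrons leaves V²⁺ with 5 − 2 = 3 d electrons.
Octahedral high-spin t₂g³ eg⁰: CFSE = -1.2 × 14580 = -17496 cm⁻¹.
Tetrahedral e² t₂¹ gives -0.8Δₜ = -0.8 × (4/9) × 14580 = -5184 cm⁻¹.
OSPE = CFSE(oct) − CFSE(tet) = -17496 − (-5184) = -12312 cm⁻¹.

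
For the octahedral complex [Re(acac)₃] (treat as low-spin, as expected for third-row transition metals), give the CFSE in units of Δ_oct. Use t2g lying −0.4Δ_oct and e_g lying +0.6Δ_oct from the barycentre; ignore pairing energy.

Each acac⁻ contributes -1; 3 × (-1) = -3. With overall charge +0, Re is in the +3 oxidation state.
Re sits in group 7; removing 3 electrons leaves Re³⁺ with 7 − 3 = 4 d electrons.
Configuration: t2g^4 e_g^0.
CFSE = 4(-0.4Δ_oct) + 0(0.6Δ_oct) = -1.6Δ_oct + 0.0Δ_oct = -1.6Δ_oct.

-1.6 Δ_oct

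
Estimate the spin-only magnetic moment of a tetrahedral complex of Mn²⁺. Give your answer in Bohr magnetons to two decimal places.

Mn sits in group 7; removing 2 electrons leaves Mn²⁺ with 7 − 2 = 5 d electrons.
Tetrahedral fields are weak (Δₜ ≈ 4/9 Δₒ), so electrons fill high-spin.
Configuration: e^2 t2^3 → 5 unpaired electrons.
μ(spin-only) = √[5(5+2)] = √35 ≈ 5.92 Bohr magnetons.

5.92 Bohr magnetons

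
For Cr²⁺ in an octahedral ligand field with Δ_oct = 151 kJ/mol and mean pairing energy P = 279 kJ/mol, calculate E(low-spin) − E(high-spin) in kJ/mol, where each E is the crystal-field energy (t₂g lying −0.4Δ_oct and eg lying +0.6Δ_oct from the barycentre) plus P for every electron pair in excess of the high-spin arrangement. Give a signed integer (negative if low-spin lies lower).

Cr sits in group 6; removing 2 electrons leaves Cr²⁺ with 6 − 2 = 4 d electrons.
High-spin d⁴ fills as t₂g³ eg¹ with CFSE 3(−0.4) + 1(+0.6) = -0.6Δ_oct = -91 kJ/mol.
Low-spin t₂g⁴ eg⁰ gives -1.6Δ_oct = -242 kJ/mol, but forming 1 extra pair costs 1P = 279 kJ/mol, so E(LS) = -242 + 279 = 37 kJ/mol.
Thus E(LS) − E(HS) = 128 kJ/mol.

128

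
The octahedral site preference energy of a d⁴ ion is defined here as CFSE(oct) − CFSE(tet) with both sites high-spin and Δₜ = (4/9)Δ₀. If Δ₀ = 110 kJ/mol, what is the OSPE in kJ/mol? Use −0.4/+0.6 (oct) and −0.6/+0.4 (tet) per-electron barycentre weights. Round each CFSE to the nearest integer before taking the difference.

-46

Octahedral high-spin t₂g³ eg¹: CFSE = -0.6 × 110 = -66 kJ/mol.
Tetrahedral e² t₂² gives -0.4Δₜ = -0.4 × (4/9) × 110 = -20 kJ/mol.
OSPE = -66 − (-20) = -46 kJ/mol.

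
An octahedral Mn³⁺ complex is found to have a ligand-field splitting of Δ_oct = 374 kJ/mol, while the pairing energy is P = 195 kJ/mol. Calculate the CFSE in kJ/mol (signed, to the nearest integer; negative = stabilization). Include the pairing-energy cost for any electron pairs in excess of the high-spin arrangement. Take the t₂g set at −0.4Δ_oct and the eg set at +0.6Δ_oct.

-403

Group 7 minus oxidation state +3 gives a d⁴ configuration for Mn³⁺.
Since Δ_oct = 374 kJ/mol > P = 195 kJ/mol, the complex adopts the low-spin configuration.
Filling d⁴ accordingly: t₂g⁴ eg⁰.
Orbital CFSE = -1.6Δ_oct = -1.6 × 374 = -598 kJ/mol.
Excess pairs vs high-spin: 1 − 0 = 1; pairing cost = +195 kJ/mol.
Net CFSE = -598 + 195 = -403 kJ/mol.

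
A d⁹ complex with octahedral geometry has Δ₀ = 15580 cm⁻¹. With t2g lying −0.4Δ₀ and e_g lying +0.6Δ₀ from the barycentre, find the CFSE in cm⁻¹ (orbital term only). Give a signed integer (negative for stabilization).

-9348

For octahedral d⁹ the high- and low-spin configurations coincide.
Configuration: t2g^6 e_g^3.
CFSE(orbital) = 6×(-0.4Δ₀) + 3×(0.6Δ₀) = -0.6Δ₀; with Δ₀ = 15580 cm⁻¹ that is -9348 cm⁻¹.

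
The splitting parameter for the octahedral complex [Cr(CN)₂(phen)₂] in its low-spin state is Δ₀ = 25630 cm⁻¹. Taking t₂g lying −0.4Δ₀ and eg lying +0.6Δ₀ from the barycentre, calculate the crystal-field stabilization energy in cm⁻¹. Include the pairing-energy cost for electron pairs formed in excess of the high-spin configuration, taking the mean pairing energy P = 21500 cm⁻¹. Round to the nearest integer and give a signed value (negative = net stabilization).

-19508

Ligand charges: 2×(-1) from CN⁻ and 2×(+0) from phen sum to -2; with overall charge +0, Cr is +2.
Cr is in group 6, so Cr²⁺ is d⁴ (6 − 2 = 4).
The d⁴ electrons fill as t₂g⁴ eg⁰.
CFSE(orbital) = 4×(-0.4Δ₀) + 0×(0.6Δ₀) = -1.6Δ₀; with Δ₀ = 25630 cm⁻¹ that is -41008 cm⁻¹.
High-spin d⁴ would be t₂g³ eg¹ with 0 pairs; low-spin has 1, so 1 excess pair costs +1P = +21500 cm⁻¹.
Net CFSE = -41008 + 21500 = -19508 cm⁻¹.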